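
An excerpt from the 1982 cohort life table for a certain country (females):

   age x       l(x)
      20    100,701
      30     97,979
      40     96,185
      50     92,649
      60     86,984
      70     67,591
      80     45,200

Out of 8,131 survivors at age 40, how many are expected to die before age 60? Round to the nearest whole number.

The relevant probability is 1 − 86,984/96,185 = 0.095659.
Expected number = 8,131 × 0.095659 = 778.

778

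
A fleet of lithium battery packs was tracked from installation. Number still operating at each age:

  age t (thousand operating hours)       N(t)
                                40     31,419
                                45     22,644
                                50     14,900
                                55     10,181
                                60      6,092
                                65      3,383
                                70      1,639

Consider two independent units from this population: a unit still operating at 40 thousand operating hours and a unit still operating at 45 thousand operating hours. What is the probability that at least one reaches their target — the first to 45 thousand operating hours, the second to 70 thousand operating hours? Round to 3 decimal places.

0.741

p₁ = N(45)/N(40) = 22,644/31,419 = 0.720710; p₂ = N(70)/N(45) = 1,639/22,644 = 0.072381.
P(at least one) = 1 − (1−p₁)(1−p₂) = 1 − 0.279290 × 0.927619 = 0.740925.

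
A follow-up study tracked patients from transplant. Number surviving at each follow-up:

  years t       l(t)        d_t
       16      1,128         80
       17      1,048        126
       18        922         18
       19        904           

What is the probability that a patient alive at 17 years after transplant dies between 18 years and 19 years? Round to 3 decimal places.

0.017

This is the probability of reaching 18 but not 19, conditional on being alive at 17: (l(18) − l(19)) / l(17).
= (922 − 904) / 1,048 = 18 / 1,048 = 0.017176.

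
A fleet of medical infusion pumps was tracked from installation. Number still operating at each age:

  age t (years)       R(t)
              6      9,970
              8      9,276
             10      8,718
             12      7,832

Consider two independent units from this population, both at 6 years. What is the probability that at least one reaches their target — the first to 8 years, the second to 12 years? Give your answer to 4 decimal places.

p₁ = R(8)/R(6) = 9,276/9,970 = 0.930391; p₂ = R(12)/R(6) = 7,832/9,970 = 0.785557.
P(at least one) = 1 − (1−p₁)(1−p₂) = 1 − 0.069609 × 0.214443 = 0.985073.

0.9851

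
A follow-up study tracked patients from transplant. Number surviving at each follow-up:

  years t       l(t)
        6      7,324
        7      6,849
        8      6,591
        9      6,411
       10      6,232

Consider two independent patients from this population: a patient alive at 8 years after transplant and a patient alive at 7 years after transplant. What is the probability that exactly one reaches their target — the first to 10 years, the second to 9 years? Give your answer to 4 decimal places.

0.1115

p₁ = l(10)/l(8) = 6,232/6,591 = 0.945532; p₂ = l(9)/l(7) = 6,411/6,849 = 0.936049.
P(exactly one) = p₁(1−p₂) + (1−p₁)p₂ = 0.060468 + 0.050985 = 0.111452.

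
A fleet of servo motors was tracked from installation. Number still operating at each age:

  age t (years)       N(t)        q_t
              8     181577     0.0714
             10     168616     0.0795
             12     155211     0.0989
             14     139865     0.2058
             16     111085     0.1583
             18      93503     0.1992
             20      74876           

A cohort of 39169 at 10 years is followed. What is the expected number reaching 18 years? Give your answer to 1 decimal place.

21720.5

The relevant probability is 93503/168616 = 0.554532.
Expected number = 39169 × 0.554532 = 21720.5.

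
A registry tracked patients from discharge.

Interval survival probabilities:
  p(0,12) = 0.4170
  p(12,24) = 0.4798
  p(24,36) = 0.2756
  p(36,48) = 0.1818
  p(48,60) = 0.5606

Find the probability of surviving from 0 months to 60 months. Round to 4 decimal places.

0.0056

Chaining the interval survival probabilities: 0.4170 × 0.4798 × 0.2756 × 0.1818 × 0.5606.
= 0.005620.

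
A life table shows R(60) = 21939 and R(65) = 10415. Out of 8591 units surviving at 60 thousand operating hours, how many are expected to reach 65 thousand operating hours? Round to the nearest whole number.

The relevant probability is 10415/21939 = 0.474725.
Expected number = 8591 × 0.474725 = 4078.

4078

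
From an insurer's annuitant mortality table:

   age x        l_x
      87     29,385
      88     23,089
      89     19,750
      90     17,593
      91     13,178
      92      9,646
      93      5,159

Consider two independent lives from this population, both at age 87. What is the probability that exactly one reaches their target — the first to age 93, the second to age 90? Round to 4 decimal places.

p₁ = l_93/l_87 = 5,159/29,385 = 0.175566; p₂ = l_90/l_87 = 17,593/29,385 = 0.598707.
P(exactly one) = p₁(1−p₂) + (1−p₁)p₂ = 0.070453 + 0.493594 = 0.564048.

0.5640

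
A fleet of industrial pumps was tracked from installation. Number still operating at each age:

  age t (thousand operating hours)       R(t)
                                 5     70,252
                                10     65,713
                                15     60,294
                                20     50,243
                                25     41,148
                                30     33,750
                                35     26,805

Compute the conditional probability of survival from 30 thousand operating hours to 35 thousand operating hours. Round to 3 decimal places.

0.794

The conditional survival probability is R(35)/R(30) = 26,805/33,750 = 0.794222.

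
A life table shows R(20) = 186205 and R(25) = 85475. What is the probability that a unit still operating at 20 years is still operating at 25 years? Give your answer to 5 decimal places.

0.45904

The conditional survival probability is R(25)/R(20) = 85475/186205 = 0.459037.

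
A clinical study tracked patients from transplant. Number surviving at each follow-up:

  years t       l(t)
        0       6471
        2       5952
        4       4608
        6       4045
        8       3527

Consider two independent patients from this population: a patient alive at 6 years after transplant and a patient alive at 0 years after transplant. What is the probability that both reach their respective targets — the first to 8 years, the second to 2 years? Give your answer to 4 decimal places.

0.8020

p₁ = l(8)/l(6) = 3527/4045 = 0.871941; p₂ = l(2)/l(0) = 5952/6471 = 0.919796.
P(both) = p₁ × p₂ = 0.871941 × 0.919796 = 0.802008.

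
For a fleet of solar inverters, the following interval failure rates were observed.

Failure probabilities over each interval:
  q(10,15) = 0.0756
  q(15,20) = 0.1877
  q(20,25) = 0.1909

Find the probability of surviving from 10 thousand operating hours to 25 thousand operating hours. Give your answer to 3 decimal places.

0.608

Chaining the interval survival probabilities: (1 − 0.0756) × (1 − 0.1877) × (1 − 0.1909).
= 0.9244 × 0.8123 × 0.8091 = 0.607545.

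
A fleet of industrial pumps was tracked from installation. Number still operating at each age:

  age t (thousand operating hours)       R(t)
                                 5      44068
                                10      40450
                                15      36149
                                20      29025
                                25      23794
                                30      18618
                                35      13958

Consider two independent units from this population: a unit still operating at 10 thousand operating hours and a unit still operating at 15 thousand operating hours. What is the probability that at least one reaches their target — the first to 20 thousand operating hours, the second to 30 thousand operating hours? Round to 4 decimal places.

0.8630

p₁ = R(20)/R(10) = 29025/40450 = 0.717553; p₂ = R(30)/R(15) = 18618/36149 = 0.515035.
P(at least one) = 1 − (1−p₁)(1−p₂) = 1 − 0.282447 × 0.484965 = 0.863023.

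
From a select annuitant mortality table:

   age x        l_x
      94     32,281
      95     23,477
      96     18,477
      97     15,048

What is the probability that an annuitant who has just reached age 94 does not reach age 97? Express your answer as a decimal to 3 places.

P(die before 97 | alive at 94) = 1 − l_97/l_94 = 1 − 15,048/32,281 = (17,233)/32,281 = 0.533843.

0.534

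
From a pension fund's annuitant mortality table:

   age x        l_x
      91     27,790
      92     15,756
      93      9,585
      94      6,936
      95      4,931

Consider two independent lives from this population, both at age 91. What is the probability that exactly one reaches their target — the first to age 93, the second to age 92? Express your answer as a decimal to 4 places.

p₁ = l_93/l_91 = 9,585/27,790 = 0.344908; p₂ = l_92/l_91 = 15,756/27,790 = 0.566967.
P(exactly one) = p₁(1−p₂) + (1−p₁)p₂ = 0.149357 + 0.371416 = 0.520772.

0.5208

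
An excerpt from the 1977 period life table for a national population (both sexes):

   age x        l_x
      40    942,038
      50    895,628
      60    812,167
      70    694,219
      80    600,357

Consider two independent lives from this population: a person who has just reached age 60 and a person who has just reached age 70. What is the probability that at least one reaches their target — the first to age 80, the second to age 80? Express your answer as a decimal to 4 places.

0.9647

p₁ = l_80/l_60 = 600,357/812,167 = 0.739204; p₂ = l_80/l_70 = 600,357/694,219 = 0.864795.
P(at least one) = 1 − (1−p₁)(1−p₂) = 1 − 0.260796 × 0.135205 = 0.964739.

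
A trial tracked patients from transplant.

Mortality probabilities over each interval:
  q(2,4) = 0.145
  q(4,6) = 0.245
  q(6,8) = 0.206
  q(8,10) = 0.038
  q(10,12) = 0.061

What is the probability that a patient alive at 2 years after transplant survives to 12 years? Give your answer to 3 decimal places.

0.463

The overall survival probability is (1 − 0.145) × (1 − 0.245) × (1 − 0.206) × (1 − 0.038) × (1 − 0.061).
= 0.855 × 0.755 × 0.794 × 0.962 × 0.939 = 0.462993.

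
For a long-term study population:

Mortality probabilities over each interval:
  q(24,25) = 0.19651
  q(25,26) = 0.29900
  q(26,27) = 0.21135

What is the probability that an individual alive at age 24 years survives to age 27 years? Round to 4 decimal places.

0.4442

Chaining the interval survival probabilities: (1 − 0.19651) × (1 − 0.29900) × (1 − 0.21135).
= 0.80349 × 0.70100 × 0.78865 = 0.444204.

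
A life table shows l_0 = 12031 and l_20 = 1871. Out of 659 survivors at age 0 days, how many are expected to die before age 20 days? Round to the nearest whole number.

557

The relevant probability is 1 − 1871/12031 = 0.844485.
Expected number = 659 × 0.844485 = 557.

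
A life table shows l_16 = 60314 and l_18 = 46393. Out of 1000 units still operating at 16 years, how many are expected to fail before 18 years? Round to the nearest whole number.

231

The relevant probability is 1 − 46393/60314 = 0.230809.
Expected number = 1000 × 0.230809 = 231.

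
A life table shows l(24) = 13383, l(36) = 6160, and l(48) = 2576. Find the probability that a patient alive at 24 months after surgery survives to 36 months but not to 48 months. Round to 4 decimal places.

This is the probability of reaching 36 but not 48, conditional on being alive at 24: (l(36) − l(48)) / l(24).
= (6160 − 2576) / 13383 = 3584 / 13383 = 0.267802.

0.2678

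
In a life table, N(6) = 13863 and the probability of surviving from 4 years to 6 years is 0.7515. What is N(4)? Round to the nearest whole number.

N(4) = N(6) / p = 13863 / 0.7515 = 18447.

18447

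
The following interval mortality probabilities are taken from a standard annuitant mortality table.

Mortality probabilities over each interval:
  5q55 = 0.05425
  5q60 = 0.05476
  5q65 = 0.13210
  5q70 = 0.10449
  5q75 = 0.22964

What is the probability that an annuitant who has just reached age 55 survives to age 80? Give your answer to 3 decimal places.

0.535

Chaining the interval survival probabilities: (1 − 0.05425) × (1 − 0.05476) × (1 − 0.13210) × (1 − 0.10449) × (1 − 0.22964).
= 0.94575 × 0.94524 × 0.86790 × 0.89551 × 0.77036 = 0.535245.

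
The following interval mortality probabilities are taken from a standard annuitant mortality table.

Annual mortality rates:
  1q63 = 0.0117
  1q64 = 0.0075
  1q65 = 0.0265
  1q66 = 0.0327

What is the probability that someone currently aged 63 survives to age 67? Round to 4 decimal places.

Survival from 63 to 67 is the product of surviving each interval: (1 − 0.0117) × (1 − 0.0075) × (1 − 0.0265) × (1 − 0.0327).
= 0.9883 × 0.9925 × 0.9735 × 0.9673 = 0.923669.

0.9237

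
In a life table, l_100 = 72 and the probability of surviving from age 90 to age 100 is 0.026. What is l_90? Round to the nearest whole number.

2769

l_90 = l_100 / p = 72 / 0.026 = 2769.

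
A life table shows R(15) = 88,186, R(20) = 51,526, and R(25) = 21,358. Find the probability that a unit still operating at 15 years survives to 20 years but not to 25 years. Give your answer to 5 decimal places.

0.34210

This is the probability of reaching 20 but not 25, conditional on being operational at 15: (R(20) − R(25)) / R(15).
= (51,526 − 21,358) / 88,186 = 30,168 / 88,186 = 0.342095.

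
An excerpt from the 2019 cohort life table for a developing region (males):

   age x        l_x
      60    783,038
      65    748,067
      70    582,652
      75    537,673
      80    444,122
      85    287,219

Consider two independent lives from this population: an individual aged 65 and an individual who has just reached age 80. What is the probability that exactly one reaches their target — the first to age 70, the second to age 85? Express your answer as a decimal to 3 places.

p₁ = l_70/l_65 = 582,652/748,067 = 0.778877; p₂ = l_85/l_80 = 287,219/444,122 = 0.646712.
P(exactly one) = p₁(1−p₂) + (1−p₁)p₂ = 0.275168 + 0.143003 = 0.418171.

0.418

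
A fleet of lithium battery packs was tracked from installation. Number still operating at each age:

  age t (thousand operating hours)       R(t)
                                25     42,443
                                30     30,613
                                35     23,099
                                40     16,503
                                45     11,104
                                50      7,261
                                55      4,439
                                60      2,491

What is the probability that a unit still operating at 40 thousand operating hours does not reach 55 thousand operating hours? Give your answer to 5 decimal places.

0.73102

P(fail before 55 | operational at 40) = 1 − R(55)/R(40) = 1 − 4,439/16,503 = (12,064)/16,503 = 0.731019.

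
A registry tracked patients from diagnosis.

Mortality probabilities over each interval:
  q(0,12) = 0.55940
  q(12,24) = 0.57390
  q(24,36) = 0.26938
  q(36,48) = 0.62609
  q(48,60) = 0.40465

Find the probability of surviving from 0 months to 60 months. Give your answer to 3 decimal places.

P(survive 0→60) = (1 − 0.55940) × (1 − 0.57390) × (1 − 0.26938) × (1 − 0.62609) × (1 − 0.40465).
= 0.44060 × 0.42610 × 0.73062 × 0.37391 × 0.59535 = 0.030534.

0.031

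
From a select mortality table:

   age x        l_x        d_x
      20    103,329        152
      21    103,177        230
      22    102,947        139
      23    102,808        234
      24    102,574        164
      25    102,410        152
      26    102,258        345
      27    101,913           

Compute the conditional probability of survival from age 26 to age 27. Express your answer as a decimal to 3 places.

We want 1p26 = l_27/l_26.
The conditional survival probability is l_27/l_26 = 101,913/102,258 = 0.996626.

0.997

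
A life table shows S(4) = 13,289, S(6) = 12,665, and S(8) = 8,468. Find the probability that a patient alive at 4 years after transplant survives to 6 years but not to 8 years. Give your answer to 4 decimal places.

This is the probability of reaching 6 but not 8, conditional on being alive at 4: (S(6) − S(8)) / S(4).
= (12,665 − 8,468) / 13,289 = 4,197 / 13,289 = 0.315825.

0.3158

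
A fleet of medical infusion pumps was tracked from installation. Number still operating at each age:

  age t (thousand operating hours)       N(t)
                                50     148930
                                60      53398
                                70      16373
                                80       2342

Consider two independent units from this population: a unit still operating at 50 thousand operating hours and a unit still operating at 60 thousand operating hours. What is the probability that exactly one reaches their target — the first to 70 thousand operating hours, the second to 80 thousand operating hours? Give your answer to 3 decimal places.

0.144

p₁ = N(70)/N(50) = 16373/148930 = 0.109938; p₂ = N(80)/N(60) = 2342/53398 = 0.043859.
P(exactly one) = p₁(1−p₂) + (1−p₁)p₂ = 0.105116 + 0.039037 = 0.144153.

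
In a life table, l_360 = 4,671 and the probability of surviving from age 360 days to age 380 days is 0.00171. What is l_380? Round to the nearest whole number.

l_380 = l_360 × p = 4,671 × 0.00171 = 8.

8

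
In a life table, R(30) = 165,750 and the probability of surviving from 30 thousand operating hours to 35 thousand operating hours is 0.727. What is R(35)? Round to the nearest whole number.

120500

R(35) = R(30) × p = 165,750 × 0.727 = 120500.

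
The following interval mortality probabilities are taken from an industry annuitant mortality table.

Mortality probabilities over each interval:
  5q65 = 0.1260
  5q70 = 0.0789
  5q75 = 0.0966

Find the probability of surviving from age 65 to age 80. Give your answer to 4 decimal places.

15p65 = (1 − 0.1260) × (1 − 0.0789) × (1 − 0.0966).
= 0.8740 × 0.9211 × 0.9034 = 0.727274.

0.7273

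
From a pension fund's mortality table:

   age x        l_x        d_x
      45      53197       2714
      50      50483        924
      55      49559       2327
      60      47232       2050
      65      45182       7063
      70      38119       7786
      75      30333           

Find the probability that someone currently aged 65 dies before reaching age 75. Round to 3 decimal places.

P(die before 75 | alive at 65) = 1 − l_75/l_65 = 1 − 30333/45182 = (14849)/45182 = 0.328649.

0.329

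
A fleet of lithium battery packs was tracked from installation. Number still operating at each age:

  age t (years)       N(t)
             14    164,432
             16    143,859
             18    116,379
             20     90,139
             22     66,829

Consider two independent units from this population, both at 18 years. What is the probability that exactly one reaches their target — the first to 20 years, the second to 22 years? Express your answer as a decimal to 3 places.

0.459

p₁ = N(20)/N(18) = 90,139/116,379 = 0.774530; p₂ = N(22)/N(18) = 66,829/116,379 = 0.574236.
P(exactly one) = p₁(1−p₂) + (1−p₁)p₂ = 0.329767 + 0.129473 = 0.459240.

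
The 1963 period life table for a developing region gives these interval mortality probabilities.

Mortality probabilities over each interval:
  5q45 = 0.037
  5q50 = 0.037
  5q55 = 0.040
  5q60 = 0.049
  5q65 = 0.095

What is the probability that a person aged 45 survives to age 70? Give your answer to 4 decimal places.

0.7662

The overall survival probability is (1 − 0.037) × (1 − 0.037) × (1 − 0.040) × (1 − 0.049) × (1 − 0.095).
= 0.963 × 0.963 × 0.960 × 0.951 × 0.905 = 0.766219.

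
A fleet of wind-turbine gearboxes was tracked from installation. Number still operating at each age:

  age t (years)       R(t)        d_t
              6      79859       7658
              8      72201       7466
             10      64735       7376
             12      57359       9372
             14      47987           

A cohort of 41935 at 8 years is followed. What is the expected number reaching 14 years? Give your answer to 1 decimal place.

The relevant probability is 47987/72201 = 0.664631.
Expected number = 41935 × 0.664631 = 27871.3.

27871.3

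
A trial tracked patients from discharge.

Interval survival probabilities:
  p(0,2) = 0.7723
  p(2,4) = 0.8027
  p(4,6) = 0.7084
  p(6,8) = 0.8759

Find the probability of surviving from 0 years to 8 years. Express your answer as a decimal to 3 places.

Survival from 0 to 8 is the product of surviving each interval: 0.7723 × 0.8027 × 0.7084 × 0.8759.
= 0.384656.

0.385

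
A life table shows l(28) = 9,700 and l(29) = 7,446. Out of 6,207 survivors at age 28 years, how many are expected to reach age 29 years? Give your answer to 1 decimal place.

4764.7

The relevant probability is 7,446/9,700 = 0.767629.
Expected number = 6,207 × 0.767629 = 4764.7.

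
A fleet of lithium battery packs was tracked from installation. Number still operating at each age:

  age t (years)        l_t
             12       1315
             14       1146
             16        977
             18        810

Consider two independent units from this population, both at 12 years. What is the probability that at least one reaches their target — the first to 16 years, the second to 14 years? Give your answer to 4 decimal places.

p₁ = l_16/l_12 = 977/1315 = 0.742966; p₂ = l_14/l_12 = 1146/1315 = 0.871483.
P(at least one) = 1 − (1−p₁)(1−p₂) = 1 − 0.257034 × 0.128517 = 0.966967.

0.9670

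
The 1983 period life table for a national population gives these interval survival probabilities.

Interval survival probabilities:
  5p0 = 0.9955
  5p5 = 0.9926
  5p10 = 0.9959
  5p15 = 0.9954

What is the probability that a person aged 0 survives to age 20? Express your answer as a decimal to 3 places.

Chaining the interval survival probabilities: 0.9955 × 0.9926 × 0.9959 × 0.9954.
= 0.979555.

0.980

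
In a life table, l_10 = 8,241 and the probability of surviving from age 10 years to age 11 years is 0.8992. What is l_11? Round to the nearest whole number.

l_11 = l_10 × p = 8,241 × 0.8992 = 7410.

7410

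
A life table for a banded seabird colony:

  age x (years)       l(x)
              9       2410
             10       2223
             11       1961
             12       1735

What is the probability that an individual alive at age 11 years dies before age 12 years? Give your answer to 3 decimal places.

0.115

P(die before 12 | alive at 11) = 1 − l(12)/l(11) = 1 − 1735/1961 = (226)/1961 = 0.115247.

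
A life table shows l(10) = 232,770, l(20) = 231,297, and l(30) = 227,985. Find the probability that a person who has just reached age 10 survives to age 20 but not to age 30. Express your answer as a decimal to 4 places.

This is the probability of reaching 20 but not 30, conditional on being alive at 10: (l(20) − l(30)) / l(10).
= (231,297 − 227,985) / 232,770 = 3,312 / 232,770 = 0.014229.

0.0142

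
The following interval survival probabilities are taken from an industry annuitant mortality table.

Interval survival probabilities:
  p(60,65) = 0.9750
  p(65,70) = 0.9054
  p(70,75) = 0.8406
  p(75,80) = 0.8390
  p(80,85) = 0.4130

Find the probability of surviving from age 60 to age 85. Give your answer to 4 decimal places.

Chaining the interval survival probabilities: 0.9750 × 0.9054 × 0.8406 × 0.8390 × 0.4130.
= 0.257126.

0.2571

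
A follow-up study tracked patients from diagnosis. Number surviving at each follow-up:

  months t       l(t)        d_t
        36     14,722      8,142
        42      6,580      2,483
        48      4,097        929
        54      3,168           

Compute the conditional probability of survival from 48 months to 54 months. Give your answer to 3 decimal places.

0.773

The conditional survival probability is l(54)/l(48) = 3,168/4,097 = 0.773249.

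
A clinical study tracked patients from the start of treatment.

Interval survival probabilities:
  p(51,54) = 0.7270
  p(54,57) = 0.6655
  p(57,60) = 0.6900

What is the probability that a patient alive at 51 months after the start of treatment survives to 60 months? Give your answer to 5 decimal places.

0.33383

The overall survival probability is 0.7270 × 0.6655 × 0.6900.
= 0.333835.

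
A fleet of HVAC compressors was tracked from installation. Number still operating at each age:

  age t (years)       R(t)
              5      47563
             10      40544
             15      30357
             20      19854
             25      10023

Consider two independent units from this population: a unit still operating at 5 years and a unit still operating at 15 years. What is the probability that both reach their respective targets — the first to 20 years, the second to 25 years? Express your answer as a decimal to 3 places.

0.138

p₁ = R(20)/R(5) = 19854/47563 = 0.417425; p₂ = R(25)/R(15) = 10023/30357 = 0.330171.
P(both) = p₁ × p₂ = 0.417425 × 0.330171 = 0.137822.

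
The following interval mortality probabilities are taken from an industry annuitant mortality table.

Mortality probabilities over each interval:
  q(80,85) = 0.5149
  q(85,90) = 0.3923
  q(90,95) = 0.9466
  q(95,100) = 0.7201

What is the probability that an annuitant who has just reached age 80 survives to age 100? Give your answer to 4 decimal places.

Chaining the interval survival probabilities: (1 − 0.5149) × (1 − 0.3923) × (1 − 0.9466) × (1 − 0.7201).
= 0.4851 × 0.6077 × 0.0534 × 0.2799 = 0.004406.

0.0044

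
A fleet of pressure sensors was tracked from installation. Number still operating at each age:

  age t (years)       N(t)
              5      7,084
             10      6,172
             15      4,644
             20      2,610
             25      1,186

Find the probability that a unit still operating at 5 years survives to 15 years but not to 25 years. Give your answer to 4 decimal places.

0.4881

This is the probability of reaching 15 but not 25, conditional on being operational at 5: (N(15) − N(25)) / N(5).
= (4,644 − 1,186) / 7,084 = 3,458 / 7,084 = 0.488142.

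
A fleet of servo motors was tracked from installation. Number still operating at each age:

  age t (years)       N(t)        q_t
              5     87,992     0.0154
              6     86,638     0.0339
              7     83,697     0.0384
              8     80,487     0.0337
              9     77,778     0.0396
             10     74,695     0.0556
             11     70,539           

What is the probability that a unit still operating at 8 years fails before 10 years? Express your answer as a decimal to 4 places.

0.0720

P(fail before 10 | operational at 8) = 1 − N(10)/N(8) = 1 − 74,695/80,487 = (5,792)/80,487 = 0.071962.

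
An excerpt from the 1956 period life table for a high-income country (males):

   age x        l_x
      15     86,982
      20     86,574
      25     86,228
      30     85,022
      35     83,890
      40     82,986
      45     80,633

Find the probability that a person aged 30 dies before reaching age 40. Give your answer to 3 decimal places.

0.024

P(die before 40 | alive at 30) = 1 − l_40/l_30 = 1 − 82,986/85,022 = (2,036)/85,022 = 0.023947.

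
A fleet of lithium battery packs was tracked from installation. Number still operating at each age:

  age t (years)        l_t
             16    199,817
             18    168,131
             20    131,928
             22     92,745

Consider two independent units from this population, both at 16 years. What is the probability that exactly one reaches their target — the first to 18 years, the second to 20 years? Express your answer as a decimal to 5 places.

0.39058

p₁ = l_18/l_16 = 168,131/199,817 = 0.841425; p₂ = l_20/l_16 = 131,928/199,817 = 0.660244.
P(exactly one) = p₁(1−p₂) + (1−p₁)p₂ = 0.285879 + 0.104698 = 0.390577.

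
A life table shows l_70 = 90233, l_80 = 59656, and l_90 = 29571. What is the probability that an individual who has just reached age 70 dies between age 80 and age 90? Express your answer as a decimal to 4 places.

0.3334

This is the probability of reaching 80 but not 90, conditional on being alive at 70: (l_80 − l_90) / l_70.
= (59656 − 29571) / 90233 = 30085 / 90233 = 0.333415.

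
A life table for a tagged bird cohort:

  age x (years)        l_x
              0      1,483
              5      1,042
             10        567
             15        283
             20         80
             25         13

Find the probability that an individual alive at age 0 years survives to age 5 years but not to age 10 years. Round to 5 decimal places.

This is the probability of reaching 5 but not 10, conditional on being alive at 0: (l_5 − l_10) / l_0.
= (1,042 − 567) / 1,483 = 475 / 1,483 = 0.320297.

0.32030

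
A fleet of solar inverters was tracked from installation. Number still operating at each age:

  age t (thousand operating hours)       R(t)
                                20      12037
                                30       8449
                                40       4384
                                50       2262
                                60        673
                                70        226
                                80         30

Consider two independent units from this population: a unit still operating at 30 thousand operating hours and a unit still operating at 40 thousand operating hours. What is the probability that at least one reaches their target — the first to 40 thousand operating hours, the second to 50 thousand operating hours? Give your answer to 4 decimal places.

p₁ = R(40)/R(30) = 4384/8449 = 0.518878; p₂ = R(50)/R(40) = 2262/4384 = 0.515967.
P(at least one) = 1 − (1−p₁)(1−p₂) = 1 − 0.481122 × 0.484033 = 0.767121.

0.7671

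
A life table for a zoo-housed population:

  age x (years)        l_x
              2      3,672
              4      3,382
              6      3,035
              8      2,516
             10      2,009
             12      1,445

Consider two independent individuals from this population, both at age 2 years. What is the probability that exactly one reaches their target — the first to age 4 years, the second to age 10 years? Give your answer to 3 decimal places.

p₁ = l_4/l_2 = 3,382/3,672 = 0.921024; p₂ = l_10/l_2 = 2,009/3,672 = 0.547113.
P(exactly one) = p₁(1−p₂) + (1−p₁)p₂ = 0.417120 + 0.043209 = 0.460329.

0.460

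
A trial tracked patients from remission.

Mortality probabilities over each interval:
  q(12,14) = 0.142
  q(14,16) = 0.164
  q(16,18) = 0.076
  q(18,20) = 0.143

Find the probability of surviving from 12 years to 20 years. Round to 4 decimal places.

The overall survival probability is (1 − 0.142) × (1 − 0.164) × (1 − 0.076) × (1 − 0.143).
= 0.858 × 0.836 × 0.924 × 0.857 = 0.567997.

0.5680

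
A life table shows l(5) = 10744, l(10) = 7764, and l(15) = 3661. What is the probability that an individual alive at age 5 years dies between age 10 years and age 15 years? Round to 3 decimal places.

0.382

This is the probability of reaching 10 but not 15, conditional on being alive at 5: (l(10) − l(15)) / l(5).
= (7764 − 3661) / 10744 = 4103 / 10744 = 0.381888.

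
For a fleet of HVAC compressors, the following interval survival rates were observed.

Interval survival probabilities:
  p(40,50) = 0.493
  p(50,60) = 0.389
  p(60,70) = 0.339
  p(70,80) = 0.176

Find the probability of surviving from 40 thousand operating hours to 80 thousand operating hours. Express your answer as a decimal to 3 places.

Survival from 40 to 80 is the product of surviving each interval: 0.493 × 0.389 × 0.339 × 0.176.
= 0.011442.

0.011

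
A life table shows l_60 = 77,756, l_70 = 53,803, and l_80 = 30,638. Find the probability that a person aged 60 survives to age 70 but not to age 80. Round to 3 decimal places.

0.298

We want 10|10q60 = (l_70 − l_80)/l_60.
This is the probability of reaching 70 but not 80, conditional on being alive at 60: (l_70 − l_80) / l_60.
= (53,803 − 30,638) / 77,756 = 23,165 / 77,756 = 0.297919.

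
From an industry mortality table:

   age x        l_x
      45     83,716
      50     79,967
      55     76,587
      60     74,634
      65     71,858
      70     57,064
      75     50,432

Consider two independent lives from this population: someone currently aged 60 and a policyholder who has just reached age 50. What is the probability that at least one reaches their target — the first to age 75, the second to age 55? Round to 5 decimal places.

p₁ = l_75/l_60 = 50,432/74,634 = 0.675724; p₂ = l_55/l_50 = 76,587/79,967 = 0.957733.
P(at least one) = 1 − (1−p₁)(1−p₂) = 1 − 0.324276 × 0.042267 = 0.986294.

0.98629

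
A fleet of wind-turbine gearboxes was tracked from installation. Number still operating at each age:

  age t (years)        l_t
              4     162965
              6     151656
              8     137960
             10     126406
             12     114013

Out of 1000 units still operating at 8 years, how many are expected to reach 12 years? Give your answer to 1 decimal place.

826.4

The relevant probability is 114013/137960 = 0.826421.
Expected number = 1000 × 0.826421 = 826.4.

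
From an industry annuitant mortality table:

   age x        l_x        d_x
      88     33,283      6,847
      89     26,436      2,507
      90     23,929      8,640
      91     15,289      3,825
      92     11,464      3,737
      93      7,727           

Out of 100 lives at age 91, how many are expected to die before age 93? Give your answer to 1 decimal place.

The relevant probability is 1 − 7,727/15,289 = 0.494604.
Expected number = 100 × 0.494604 = 49.5.

49.5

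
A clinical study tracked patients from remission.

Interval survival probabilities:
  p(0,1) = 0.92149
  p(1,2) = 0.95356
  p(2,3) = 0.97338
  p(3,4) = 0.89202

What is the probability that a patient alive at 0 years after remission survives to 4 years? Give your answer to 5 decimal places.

0.76295

Chaining the interval survival probabilities: 0.92149 × 0.95356 × 0.97338 × 0.89202.
= 0.762949.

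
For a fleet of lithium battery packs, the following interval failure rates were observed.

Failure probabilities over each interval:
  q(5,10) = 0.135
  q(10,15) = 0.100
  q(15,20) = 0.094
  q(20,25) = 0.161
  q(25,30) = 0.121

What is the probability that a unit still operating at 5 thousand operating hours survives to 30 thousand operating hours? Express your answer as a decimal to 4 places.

Chaining the interval survival probabilities: (1 − 0.135) × (1 − 0.100) × (1 − 0.094) × (1 − 0.161) × (1 − 0.121).
= 0.865 × 0.900 × 0.906 × 0.839 × 0.879 = 0.520161.

0.5202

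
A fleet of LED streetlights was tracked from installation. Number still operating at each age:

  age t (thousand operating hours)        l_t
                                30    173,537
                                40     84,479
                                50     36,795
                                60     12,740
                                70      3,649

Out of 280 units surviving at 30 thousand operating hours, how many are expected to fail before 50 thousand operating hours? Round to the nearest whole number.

The relevant probability is 1 − 36,795/173,537 = 0.787970.
Expected number = 280 × 0.787970 = 221.

221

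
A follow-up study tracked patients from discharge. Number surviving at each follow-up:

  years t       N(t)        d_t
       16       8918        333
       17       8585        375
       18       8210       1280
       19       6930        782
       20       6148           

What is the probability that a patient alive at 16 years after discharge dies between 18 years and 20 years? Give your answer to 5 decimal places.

This is the probability of reaching 18 but not 20, conditional on being alive at 16: (N(18) − N(20)) / N(16).
= (8210 − 6148) / 8918 = 2062 / 8918 = 0.231218.

0.23122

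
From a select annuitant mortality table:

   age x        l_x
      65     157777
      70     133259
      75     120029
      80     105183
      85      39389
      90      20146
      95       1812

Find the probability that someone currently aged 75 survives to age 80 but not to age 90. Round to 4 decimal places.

This is the probability of reaching 80 but not 90, conditional on being alive at 75: (l_80 − l_90) / l_75.
= (105183 − 20146) / 120029 = 85037 / 120029 = 0.708470.

0.7085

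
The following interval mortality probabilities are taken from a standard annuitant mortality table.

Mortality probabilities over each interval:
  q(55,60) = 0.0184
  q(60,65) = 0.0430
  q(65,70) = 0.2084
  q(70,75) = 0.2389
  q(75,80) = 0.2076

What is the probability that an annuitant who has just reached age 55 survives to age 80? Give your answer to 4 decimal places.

Chaining the interval survival probabilities: (1 − 0.0184) × (1 − 0.0430) × (1 − 0.2084) × (1 − 0.2389) × (1 − 0.2076).
= 0.9816 × 0.9570 × 0.7916 × 0.7611 × 0.7924 = 0.448475.

0.4485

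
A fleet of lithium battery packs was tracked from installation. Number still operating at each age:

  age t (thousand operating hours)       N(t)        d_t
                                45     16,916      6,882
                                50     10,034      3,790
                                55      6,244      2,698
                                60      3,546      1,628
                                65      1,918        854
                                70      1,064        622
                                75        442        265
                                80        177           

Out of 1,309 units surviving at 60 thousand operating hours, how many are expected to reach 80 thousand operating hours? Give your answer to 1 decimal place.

The relevant probability is 177/3,546 = 0.049915.
Expected number = 1,309 × 0.049915 = 65.3.

65.3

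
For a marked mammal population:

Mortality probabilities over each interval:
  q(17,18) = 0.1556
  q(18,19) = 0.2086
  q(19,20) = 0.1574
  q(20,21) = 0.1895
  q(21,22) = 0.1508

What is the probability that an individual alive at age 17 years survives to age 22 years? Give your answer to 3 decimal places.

P(survive 17→22) = (1 − 0.1556) × (1 − 0.2086) × (1 − 0.1574) × (1 − 0.1895) × (1 − 0.1508).
= 0.8444 × 0.7914 × 0.8426 × 0.8105 × 0.8492 = 0.387551.

0.388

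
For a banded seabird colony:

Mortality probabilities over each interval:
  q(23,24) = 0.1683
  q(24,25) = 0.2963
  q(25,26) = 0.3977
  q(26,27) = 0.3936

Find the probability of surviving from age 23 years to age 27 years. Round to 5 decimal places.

The overall survival probability is (1 − 0.1683) × (1 − 0.2963) × (1 − 0.3977) × (1 − 0.3936).
= 0.8317 × 0.7037 × 0.6023 × 0.6064 = 0.213760.

0.21376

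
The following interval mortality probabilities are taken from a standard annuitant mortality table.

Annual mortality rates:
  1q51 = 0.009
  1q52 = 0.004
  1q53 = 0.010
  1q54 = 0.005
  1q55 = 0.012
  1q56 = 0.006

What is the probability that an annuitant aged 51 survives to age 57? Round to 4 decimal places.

Chaining the interval survival probabilities: (1 − 0.009) × (1 − 0.004) × (1 − 0.010) × (1 − 0.005) × (1 − 0.012) × (1 − 0.006).
= 0.991 × 0.996 × 0.990 × 0.995 × 0.988 × 0.994 = 0.954849.

0.9548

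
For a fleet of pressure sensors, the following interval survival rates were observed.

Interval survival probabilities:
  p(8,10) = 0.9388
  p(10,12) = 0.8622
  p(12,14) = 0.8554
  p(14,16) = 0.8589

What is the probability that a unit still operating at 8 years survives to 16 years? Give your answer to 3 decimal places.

The overall survival probability is 0.9388 × 0.8622 × 0.8554 × 0.8589.
= 0.594693.

0.595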